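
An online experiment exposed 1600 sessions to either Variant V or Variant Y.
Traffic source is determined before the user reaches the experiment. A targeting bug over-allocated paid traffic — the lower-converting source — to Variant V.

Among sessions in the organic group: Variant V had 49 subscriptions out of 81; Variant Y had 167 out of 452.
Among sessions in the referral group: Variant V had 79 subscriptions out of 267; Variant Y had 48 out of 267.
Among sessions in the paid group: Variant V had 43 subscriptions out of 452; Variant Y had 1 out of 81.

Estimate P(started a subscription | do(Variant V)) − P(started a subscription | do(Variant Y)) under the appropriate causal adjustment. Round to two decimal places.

+0.14

Here traffic source is a common cause — it drives both which variant a case falls under and the outcome. The crude comparison mixes populations; the stratum-specific rates are the causally relevant ones.
Adjusting over the population distribution of traffic source: 0.333·(0.605−0.369) + 0.334·(0.296−0.180) + 0.333·(0.095−0.012) = +0.145.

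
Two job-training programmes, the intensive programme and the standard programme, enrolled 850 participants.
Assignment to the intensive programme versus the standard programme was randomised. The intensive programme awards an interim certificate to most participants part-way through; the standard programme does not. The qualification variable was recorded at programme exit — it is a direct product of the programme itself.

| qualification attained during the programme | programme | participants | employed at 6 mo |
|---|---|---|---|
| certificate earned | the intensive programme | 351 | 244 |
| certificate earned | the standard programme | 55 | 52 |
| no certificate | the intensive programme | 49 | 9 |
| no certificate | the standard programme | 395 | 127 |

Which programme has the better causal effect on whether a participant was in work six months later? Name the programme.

Qualification attained during the programme here is a post-treatment variable shaped by the programme; conditioning on it would introduce bias rather than remove it. The overall comparison is the causal one.
Pooled: the intensive programme 63.2% vs the standard programme 39.8%; the intensive programme is higher overall.

the intensive programme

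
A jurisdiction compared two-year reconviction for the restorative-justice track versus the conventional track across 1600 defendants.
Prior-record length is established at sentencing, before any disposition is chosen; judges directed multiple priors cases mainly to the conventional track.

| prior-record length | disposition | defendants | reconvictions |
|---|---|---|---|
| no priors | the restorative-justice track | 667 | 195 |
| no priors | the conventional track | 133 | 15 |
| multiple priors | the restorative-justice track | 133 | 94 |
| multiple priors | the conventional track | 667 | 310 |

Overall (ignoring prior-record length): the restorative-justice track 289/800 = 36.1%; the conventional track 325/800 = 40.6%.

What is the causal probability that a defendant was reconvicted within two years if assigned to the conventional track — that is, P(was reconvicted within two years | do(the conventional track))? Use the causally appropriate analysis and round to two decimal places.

0.29

the conventional track is lower inside every prior-record length stratum but the restorative-justice track is lower in aggregate. Whether to stratify depends on how prior-record length relates to the disposition.
Prior-record length satisfies the back-door criterion: it is not a descendant of the disposition, and it blocks the spurious path from disposition to outcome. Adjusting for it (i.e., using the within-prior-record length rates) gives the causal effect.
Standardising the conventional track to the population prior-record length mix: 0.500·15/133 + 0.500·310/667 = 0.289.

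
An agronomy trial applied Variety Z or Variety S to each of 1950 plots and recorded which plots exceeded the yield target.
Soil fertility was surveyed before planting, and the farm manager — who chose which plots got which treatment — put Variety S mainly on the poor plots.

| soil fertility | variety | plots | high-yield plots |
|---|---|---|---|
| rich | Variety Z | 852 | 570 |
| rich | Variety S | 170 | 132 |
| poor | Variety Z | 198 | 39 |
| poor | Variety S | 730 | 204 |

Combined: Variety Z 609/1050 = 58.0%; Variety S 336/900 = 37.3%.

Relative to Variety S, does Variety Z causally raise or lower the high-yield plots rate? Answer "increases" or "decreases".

decreases

Within every soil fertility level Variety S has the higher rate, yet pooled Variety Z does — Simpson's reversal.
Soil fertility satisfies the back-door criterion: it is not a descendant of the variety, and it blocks the spurious path from variety to outcome. Adjusting for it (i.e., using the within-soil fertility rates) gives the causal effect.
Within each level — rich: 66.9% vs 77.6%; poor: 19.7% vs 27.9% — Variety S is higher every time.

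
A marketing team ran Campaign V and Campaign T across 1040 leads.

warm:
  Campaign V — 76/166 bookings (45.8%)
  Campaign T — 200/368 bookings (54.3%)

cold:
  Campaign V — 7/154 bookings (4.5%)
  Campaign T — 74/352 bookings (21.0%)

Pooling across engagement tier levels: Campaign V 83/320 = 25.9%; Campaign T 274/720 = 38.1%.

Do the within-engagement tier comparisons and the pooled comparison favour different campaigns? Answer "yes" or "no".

no

Within each engagement tier level (warm 45.8% vs 54.3%; cold 4.5% vs 21.0%), Campaign T has the higher rate every time. Pooled: 25.9% vs 38.1% — Campaign T has the higher rate overall. They agree.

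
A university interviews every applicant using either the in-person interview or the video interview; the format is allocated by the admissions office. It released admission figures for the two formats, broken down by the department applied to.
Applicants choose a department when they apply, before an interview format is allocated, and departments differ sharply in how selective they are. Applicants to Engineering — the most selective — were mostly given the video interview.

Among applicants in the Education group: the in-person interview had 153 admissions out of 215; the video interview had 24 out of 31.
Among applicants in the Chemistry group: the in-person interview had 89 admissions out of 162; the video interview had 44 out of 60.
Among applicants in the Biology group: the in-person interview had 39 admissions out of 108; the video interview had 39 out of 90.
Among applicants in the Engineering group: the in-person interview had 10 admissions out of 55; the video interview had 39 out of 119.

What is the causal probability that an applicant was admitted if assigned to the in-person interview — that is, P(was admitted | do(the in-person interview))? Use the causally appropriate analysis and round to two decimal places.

0.48

Within every department level the video interview has the higher rate, yet pooled the in-person interview does — Simpson's reversal.
Department differs across interview formats for reasons unrelated to any effect of the interview format itself, and it separately predicts the outcome — a classic confounder. We must compare within department levels.
Standardising the in-person interview to the population department mix: 0.293·153/215 + 0.264·89/162 + 0.236·39/108 + 0.207·10/55 = 0.476.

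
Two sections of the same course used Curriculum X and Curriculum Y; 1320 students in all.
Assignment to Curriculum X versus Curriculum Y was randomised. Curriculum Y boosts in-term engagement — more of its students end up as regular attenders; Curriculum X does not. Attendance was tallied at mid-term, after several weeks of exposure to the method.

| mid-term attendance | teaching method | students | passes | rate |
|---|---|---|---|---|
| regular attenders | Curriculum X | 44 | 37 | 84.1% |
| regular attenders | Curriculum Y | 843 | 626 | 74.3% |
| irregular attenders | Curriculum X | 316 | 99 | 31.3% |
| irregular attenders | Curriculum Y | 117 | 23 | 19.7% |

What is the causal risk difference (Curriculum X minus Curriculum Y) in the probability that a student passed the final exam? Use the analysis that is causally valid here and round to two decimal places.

-0.30

Because the teaching method influences mid-term attendance, mid-term attendance is a post-treatment mediator, not a confounder. Stratifying on it would bias the estimate; the causal effect is the crude pooled difference.
The causal difference is the pooled difference: 0.378 − 0.676 = -0.298.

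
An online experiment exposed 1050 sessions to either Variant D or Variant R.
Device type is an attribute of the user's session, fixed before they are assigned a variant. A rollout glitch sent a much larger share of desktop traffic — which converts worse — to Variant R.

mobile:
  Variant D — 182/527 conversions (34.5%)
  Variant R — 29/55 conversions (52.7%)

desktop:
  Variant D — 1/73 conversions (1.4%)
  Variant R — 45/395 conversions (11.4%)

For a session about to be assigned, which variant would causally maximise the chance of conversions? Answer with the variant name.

Variant R

Device type is set before the variant has any effect — it is not caused by the variant — and it independently drives the outcome. That makes it a confounder, so the causal comparison is within device type levels.
Within each level — mobile: 34.5% vs 52.7%; desktop: 1.4% vs 11.4% — Variant R is higher every time.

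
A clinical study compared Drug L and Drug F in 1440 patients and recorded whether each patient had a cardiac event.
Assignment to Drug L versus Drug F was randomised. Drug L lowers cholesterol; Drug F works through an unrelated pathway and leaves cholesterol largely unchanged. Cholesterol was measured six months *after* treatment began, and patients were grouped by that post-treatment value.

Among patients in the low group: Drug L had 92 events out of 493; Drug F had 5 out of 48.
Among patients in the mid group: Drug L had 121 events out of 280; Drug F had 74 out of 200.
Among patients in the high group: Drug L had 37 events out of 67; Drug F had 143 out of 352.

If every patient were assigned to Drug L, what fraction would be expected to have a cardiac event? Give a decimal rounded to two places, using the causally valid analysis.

Stratifying would compare drugs among patients the drugs themselves sorted into cholesterol groups — a form of selection on an intermediate. The unconditioned pooled rates give the total causal effect.
So P(outcome | do(Drug L)) is just the pooled rate for Drug L: 250/840 = 0.298.

0.30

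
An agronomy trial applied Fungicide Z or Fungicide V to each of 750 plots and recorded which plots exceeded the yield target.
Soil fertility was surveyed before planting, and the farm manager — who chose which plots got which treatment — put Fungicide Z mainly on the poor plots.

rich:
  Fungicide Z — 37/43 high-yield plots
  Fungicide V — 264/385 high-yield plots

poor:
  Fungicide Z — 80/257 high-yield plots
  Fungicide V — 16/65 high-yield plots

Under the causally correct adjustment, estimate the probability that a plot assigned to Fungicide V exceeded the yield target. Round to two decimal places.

Within every soil fertility level Fungicide Z has the higher rate, yet pooled Fungicide V does — Simpson's reversal.
Nothing the fungicide does changes soil fertility; the imbalance is an allocation artefact. With soil fertility also predicting the outcome, the pooled figure is confounded, and the within-stratum comparison is the causal one.
Standardising Fungicide V to the population soil fertility mix: 0.571·264/385 + 0.429·16/65 = 0.497.

0.50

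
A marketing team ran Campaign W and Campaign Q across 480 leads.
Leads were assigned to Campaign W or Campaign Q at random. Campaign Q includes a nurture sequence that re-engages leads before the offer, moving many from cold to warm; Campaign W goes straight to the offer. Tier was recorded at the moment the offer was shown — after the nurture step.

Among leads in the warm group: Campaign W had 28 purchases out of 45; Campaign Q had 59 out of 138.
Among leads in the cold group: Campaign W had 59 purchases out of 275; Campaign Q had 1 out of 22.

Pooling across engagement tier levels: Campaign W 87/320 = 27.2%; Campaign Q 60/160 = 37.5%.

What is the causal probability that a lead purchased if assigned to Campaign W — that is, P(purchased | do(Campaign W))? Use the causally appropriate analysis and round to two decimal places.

0.27

The engagement tier-specific comparison favours Campaign W throughout, but the pooled figures favour Campaign Q. The question is whether to condition on engagement tier.
Stratifying would compare campaigns among leads the campaigns themselves sorted into engagement tier groups — a form of selection on an intermediate. The unconditioned pooled rates give the total causal effect.
So P(outcome | do(Campaign W)) is just the pooled rate for Campaign W: 87/320 = 0.272.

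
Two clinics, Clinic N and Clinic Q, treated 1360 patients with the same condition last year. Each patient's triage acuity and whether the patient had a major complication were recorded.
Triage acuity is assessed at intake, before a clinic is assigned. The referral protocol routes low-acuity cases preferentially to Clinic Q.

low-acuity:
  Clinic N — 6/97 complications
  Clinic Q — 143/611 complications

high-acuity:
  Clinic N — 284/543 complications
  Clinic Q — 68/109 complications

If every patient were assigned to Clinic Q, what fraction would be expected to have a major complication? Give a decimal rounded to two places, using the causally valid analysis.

Nothing the clinic does changes triage acuity; the imbalance is an allocation artefact. With triage acuity also predicting the outcome, the pooled figure is confounded, and the within-stratum comparison is the causal one.
Standardising Clinic Q to the population triage acuity mix: 0.521·143/611 + 0.479·68/109 = 0.421.

0.42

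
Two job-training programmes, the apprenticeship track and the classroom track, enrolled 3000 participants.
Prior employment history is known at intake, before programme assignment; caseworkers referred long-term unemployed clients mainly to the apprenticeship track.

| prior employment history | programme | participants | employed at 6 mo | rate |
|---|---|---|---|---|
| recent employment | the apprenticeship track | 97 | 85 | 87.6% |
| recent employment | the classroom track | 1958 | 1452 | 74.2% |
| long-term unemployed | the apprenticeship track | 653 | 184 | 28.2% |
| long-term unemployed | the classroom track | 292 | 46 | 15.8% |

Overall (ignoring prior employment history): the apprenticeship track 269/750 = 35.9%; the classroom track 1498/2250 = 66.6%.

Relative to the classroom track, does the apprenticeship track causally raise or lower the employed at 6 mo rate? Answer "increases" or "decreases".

The stratified and pooled comparisons disagree (the apprenticeship track wins within each prior employment history; the classroom track wins overall), so the answer turns on the causal role of prior employment history.
Nothing the programme does changes prior employment history; the imbalance is an allocation artefact. With prior employment history also predicting the outcome, the pooled figure is confounded, and the within-stratum comparison is the causal one.
Within each level — recent employment: 87.6% vs 74.2%; long-term unemployed: 28.2% vs 15.8% — the apprenticeship track is higher every time.

increases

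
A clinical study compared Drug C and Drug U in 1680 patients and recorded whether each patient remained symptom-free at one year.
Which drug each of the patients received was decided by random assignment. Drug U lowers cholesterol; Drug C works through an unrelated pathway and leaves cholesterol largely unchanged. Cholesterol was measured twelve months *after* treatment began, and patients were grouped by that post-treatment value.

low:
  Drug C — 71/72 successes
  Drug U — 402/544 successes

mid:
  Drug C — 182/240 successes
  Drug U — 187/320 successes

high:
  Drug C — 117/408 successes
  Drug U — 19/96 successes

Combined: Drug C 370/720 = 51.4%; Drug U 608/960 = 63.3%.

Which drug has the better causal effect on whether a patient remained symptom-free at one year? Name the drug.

Drug U

Cholesterol lies on the pathway drug → cholesterol → outcome, so adjusting for it blocks the indirect effect. For the total causal effect of drug, use the unadjusted pooled rates.
Pooled: Drug C 51.4% vs Drug U 63.3%; Drug U is higher overall.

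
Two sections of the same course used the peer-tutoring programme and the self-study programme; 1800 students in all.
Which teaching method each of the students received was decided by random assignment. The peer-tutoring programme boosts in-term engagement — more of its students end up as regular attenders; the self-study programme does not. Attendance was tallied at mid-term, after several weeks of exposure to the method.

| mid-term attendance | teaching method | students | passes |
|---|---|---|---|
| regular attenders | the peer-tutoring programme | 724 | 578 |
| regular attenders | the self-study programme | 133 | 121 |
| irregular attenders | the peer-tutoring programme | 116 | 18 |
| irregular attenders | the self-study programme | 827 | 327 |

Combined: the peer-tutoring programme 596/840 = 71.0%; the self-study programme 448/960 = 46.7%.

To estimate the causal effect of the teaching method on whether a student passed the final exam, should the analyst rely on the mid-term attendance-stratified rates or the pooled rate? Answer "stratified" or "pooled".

pooled

The mid-term attendance-specific comparison favours the self-study programme throughout, but the pooled figures favour the peer-tutoring programme. The question is whether to condition on mid-term attendance.
Mid-term attendance here is a post-treatment variable shaped by the teaching method; conditioning on it would introduce bias rather than remove it. The overall comparison is the causal one.
Pooled: the peer-tutoring programme 71.0% vs the self-study programme 46.7%; the peer-tutoring programme is higher overall.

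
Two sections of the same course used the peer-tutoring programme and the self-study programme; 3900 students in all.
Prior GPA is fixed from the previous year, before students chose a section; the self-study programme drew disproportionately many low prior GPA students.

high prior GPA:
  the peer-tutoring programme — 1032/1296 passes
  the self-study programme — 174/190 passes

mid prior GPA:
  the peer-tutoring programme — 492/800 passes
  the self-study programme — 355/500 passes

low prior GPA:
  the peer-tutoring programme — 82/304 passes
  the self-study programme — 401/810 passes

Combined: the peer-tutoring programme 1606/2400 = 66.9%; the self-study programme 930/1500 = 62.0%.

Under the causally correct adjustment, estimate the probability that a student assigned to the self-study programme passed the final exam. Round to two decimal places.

0.73

the self-study programme is higher inside every prior GPA band stratum but the peer-tutoring programme is higher in aggregate. Whether to stratify depends on how prior GPA band relates to the teaching method.
Nothing the teaching method does changes prior GPA band; the imbalance is an allocation artefact. With prior GPA band also predicting the outcome, the pooled figure is confounded, and the within-stratum comparison is the causal one.
Standardising the self-study programme to the population prior GPA band mix: 0.381·174/190 + 0.333·355/500 + 0.286·401/810 = 0.727.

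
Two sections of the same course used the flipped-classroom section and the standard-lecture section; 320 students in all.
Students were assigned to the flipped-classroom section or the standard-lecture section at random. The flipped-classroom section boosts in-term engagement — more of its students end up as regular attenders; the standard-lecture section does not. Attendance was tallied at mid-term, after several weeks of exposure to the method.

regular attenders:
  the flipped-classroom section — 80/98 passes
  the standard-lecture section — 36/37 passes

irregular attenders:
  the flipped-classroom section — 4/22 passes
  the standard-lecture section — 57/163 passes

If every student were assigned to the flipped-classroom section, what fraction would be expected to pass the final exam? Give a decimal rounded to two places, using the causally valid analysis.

0.70

The stratified and pooled comparisons disagree (the standard-lecture section wins within each mid-term attendance; the flipped-classroom section wins overall), so the answer turns on the causal role of mid-term attendance.
Stratifying would compare teaching methods among students the teaching methods themselves sorted into mid-term attendance groups — a form of selection on an intermediate. The unconditioned pooled rates give the total causal effect.
So P(outcome | do(the flipped-classroom section)) is just the pooled rate for the flipped-classroom section: 84/120 = 0.700.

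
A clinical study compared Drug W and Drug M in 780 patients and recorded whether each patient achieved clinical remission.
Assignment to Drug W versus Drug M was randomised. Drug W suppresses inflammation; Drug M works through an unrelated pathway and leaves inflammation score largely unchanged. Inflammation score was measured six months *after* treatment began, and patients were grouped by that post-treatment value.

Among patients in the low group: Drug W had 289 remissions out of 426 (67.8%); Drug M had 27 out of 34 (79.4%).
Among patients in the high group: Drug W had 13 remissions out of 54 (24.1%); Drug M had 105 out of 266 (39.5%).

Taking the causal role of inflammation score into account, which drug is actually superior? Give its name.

Within every inflammation score level Drug M has the higher rate, yet pooled Drug W does — Simpson's reversal.
Stratifying would compare drugs among patients the drugs themselves sorted into inflammation score groups — a form of selection on an intermediate. The unconditioned pooled rates give the total causal effect.
Pooled: Drug W 62.9% vs Drug M 44.0%; Drug W is higher overall.

Drug W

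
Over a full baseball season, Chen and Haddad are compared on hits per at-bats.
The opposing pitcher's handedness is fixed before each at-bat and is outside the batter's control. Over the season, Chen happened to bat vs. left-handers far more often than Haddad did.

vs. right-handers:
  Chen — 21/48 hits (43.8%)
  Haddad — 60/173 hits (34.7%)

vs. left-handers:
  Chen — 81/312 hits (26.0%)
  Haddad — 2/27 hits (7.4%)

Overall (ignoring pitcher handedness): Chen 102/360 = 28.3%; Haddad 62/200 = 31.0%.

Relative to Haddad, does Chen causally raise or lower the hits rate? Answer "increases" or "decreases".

Since pitcher handedness is a pre-existing factor (not a product of the player) and it affects the outcome on its own, it is a confounder. The stratified rates, not the pooled rate, identify the causal effect.
Within each level — vs. right-handers: 43.8% vs 34.7%; vs. left-handers: 26.0% vs 7.4% — Chen is higher every time.

increases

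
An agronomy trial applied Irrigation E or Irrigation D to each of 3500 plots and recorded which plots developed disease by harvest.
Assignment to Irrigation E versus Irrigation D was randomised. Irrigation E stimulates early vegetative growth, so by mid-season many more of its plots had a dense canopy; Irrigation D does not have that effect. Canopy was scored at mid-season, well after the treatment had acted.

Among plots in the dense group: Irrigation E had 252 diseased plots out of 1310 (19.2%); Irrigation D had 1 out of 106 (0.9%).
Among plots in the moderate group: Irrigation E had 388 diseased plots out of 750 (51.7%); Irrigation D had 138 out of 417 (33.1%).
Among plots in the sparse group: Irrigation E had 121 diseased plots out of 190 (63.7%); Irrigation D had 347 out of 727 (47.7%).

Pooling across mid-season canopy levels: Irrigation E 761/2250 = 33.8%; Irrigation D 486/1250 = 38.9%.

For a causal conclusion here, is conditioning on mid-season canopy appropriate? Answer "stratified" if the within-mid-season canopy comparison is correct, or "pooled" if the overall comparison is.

Mid-season canopy is downstream of the irrigation. One should not condition on a consequence of treatment, so the overall rates are the right comparison.
Pooled: Irrigation E 33.8% vs Irrigation D 38.9%; Irrigation E is lower overall.

pooled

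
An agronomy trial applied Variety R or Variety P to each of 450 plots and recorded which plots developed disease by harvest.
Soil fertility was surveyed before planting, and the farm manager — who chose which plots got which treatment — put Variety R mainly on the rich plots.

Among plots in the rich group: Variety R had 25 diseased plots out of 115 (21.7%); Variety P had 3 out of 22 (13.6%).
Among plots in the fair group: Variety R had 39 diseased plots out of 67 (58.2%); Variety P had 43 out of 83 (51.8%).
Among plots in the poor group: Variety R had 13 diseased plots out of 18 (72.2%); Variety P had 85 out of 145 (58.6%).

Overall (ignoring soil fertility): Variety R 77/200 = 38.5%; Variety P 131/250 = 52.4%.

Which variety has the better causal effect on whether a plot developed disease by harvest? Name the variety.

Variety P is lower inside every soil fertility stratum but Variety R is lower in aggregate. Whether to stratify depends on how soil fertility relates to the variety.
Nothing the variety does changes soil fertility; the imbalance is an allocation artefact. With soil fertility also predicting the outcome, the pooled figure is confounded, and the within-stratum comparison is the causal one.
Within each level — rich: 21.7% vs 13.6%; fair: 58.2% vs 51.8%; poor: 72.2% vs 58.6% — Variety P is lower every time.

Variety P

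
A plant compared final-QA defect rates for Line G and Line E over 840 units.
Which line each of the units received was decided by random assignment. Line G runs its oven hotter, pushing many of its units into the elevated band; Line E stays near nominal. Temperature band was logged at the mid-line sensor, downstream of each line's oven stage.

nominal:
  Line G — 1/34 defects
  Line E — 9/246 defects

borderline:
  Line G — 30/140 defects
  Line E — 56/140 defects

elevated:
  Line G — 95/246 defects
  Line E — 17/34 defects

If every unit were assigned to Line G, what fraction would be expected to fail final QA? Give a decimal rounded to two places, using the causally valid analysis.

The in-process temperature band-specific comparison favours Line G throughout, but the pooled figures favour Line E. The question is whether to condition on in-process temperature band.
In-process temperature band lies on the pathway line → in-process temperature band → outcome, so adjusting for it blocks the indirect effect. For the total causal effect of line, use the unadjusted pooled rates.
So P(outcome | do(Line G)) is just the pooled rate for Line G: 126/420 = 0.300.

0.30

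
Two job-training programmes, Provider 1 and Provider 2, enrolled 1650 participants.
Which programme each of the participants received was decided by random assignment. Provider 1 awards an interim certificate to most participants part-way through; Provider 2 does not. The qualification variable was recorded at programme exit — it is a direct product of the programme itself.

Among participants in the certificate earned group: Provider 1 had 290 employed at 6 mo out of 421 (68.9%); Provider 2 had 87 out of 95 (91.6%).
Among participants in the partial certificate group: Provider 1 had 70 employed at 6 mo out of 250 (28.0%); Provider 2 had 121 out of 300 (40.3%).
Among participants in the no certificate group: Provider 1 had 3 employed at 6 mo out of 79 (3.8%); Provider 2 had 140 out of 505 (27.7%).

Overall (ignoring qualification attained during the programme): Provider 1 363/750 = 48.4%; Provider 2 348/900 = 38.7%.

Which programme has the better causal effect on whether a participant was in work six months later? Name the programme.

Qualification attained during the programme here is a post-treatment variable shaped by the programme; conditioning on it would introduce bias rather than remove it. The overall comparison is the causal one.
Pooled: Provider 1 48.4% vs Provider 2 38.7%; Provider 1 is higher overall.

Provider 1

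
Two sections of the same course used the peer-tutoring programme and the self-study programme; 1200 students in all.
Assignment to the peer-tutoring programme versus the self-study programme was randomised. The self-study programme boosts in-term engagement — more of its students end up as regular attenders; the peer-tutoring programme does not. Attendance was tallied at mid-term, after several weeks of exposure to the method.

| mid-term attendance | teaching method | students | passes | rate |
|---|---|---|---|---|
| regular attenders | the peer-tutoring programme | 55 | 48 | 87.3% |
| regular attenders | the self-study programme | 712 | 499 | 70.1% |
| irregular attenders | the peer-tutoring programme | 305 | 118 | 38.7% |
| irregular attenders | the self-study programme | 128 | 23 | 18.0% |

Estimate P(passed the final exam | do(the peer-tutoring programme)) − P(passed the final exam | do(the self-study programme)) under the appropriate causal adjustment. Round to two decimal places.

the peer-tutoring programme is higher inside every mid-term attendance stratum but the self-study programme is higher in aggregate. Whether to stratify depends on how mid-term attendance relates to the teaching method.
Because the teaching method influences mid-term attendance, mid-term attendance is a post-treatment mediator, not a confounder. Stratifying on it would bias the estimate; the causal effect is the crude pooled difference.
The causal difference is the pooled difference: 0.461 − 0.621 = -0.160.

-0.16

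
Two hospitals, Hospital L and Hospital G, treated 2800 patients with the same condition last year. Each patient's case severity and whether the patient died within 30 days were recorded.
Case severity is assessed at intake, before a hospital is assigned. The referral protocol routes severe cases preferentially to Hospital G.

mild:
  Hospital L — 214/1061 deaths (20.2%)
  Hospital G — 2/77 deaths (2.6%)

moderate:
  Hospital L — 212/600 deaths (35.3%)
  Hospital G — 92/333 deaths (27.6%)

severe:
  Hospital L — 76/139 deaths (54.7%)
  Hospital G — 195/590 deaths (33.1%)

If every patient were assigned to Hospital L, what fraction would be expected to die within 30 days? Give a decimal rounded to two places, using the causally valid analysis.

Case severity differs across hospitals for reasons unrelated to any effect of the hospital itself, and it separately predicts the outcome — a classic confounder. We must compare within case severity levels.
Standardising Hospital L to the population case severity mix: 0.406·214/1061 + 0.333·212/600 + 0.260·76/139 = 0.342.

0.34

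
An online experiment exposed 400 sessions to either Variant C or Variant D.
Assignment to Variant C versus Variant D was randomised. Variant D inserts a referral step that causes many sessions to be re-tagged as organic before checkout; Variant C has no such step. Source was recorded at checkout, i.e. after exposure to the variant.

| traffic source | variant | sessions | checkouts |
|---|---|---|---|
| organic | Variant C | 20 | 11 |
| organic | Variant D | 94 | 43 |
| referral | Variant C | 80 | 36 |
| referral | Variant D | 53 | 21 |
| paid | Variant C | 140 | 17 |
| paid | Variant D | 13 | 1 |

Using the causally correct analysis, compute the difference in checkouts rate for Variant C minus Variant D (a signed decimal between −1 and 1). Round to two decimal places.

-0.14

The stratified and pooled comparisons disagree (Variant C wins within each traffic source; Variant D wins overall), so the answer turns on the causal role of traffic source.
Stratifying would compare variants among sessions the variants themselves sorted into traffic source groups — a form of selection on an intermediate. The unconditioned pooled rates give the total causal effect.
The causal difference is the pooled difference: 0.267 − 0.406 = -0.140.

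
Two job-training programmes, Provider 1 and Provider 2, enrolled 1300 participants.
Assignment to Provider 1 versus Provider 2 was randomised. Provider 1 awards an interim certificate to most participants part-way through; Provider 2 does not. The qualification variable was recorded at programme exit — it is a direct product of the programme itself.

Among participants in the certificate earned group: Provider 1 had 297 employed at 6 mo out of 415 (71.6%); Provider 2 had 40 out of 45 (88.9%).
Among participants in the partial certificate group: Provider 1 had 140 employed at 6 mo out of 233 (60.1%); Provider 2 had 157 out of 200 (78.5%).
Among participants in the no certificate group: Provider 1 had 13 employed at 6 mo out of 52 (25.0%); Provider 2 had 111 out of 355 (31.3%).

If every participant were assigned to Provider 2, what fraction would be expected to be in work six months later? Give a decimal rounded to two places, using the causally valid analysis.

0.51

Provider 2 is higher inside every qualification attained during the programme stratum but Provider 1 is higher in aggregate. Whether to stratify depends on how qualification attained during the programme relates to the programme.
The distribution of qualification attained during the programme is itself part of what the programme does — it is an intermediate outcome. Holding it fixed would remove that part of the effect; the total effect is the pooled difference.
So P(outcome | do(Provider 2)) is just the pooled rate for Provider 2: 308/600 = 0.513.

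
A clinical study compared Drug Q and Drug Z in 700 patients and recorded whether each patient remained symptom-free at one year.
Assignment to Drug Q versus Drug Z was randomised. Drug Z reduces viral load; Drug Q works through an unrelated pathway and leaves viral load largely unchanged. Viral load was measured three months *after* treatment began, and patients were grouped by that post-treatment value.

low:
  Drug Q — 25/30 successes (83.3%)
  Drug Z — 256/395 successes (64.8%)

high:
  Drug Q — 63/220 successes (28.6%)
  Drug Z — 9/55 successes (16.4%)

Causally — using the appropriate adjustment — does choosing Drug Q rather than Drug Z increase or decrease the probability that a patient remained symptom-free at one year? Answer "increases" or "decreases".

The stratified and pooled comparisons disagree (Drug Q wins within each viral load; Drug Z wins overall), so the answer turns on the causal role of viral load.
Viral load here is a post-treatment variable shaped by the drug; conditioning on it would introduce bias rather than remove it. The overall comparison is the causal one.
Pooled: Drug Q 35.2% vs Drug Z 58.9%; Drug Z is higher overall.

decreases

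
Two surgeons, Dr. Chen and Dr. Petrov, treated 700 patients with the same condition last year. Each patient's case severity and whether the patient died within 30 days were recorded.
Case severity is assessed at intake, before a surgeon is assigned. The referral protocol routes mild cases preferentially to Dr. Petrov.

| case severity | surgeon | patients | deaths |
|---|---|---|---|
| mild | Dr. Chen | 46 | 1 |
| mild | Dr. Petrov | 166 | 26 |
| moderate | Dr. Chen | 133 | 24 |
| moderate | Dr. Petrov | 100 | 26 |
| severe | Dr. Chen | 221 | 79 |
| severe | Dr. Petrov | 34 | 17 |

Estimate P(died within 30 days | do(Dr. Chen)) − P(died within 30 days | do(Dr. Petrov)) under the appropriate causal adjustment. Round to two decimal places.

Within every case severity level Dr. Chen has the lower rate, yet pooled Dr. Petrov does — Simpson's reversal.
Case severity satisfies the back-door criterion: it is not a descendant of the surgeon, and it blocks the spurious path from surgeon to outcome. Adjusting for it (i.e., using the within-case severity rates) gives the causal effect.
Adjusting over the population distribution of case severity: 0.303·(0.022−0.157) + 0.333·(0.180−0.260) + 0.364·(0.357−0.500) = -0.119.

-0.12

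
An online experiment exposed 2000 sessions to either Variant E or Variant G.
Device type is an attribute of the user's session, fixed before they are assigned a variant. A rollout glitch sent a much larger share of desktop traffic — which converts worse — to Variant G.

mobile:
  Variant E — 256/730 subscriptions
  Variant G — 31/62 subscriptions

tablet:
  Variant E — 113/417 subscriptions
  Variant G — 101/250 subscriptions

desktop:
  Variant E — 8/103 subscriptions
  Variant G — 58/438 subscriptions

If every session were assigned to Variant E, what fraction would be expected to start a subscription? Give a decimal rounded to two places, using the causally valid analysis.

The stratified and pooled comparisons disagree (Variant G wins within each device type; Variant E wins overall), so the answer turns on the causal role of device type.
Here device type is a common cause — it drives both which variant a case falls under and the outcome. The crude comparison mixes populations; the stratum-specific rates are the causally relevant ones.
Standardising Variant E to the population device type mix: 0.396·256/730 + 0.334·113/417 + 0.271·8/103 = 0.250.

0.25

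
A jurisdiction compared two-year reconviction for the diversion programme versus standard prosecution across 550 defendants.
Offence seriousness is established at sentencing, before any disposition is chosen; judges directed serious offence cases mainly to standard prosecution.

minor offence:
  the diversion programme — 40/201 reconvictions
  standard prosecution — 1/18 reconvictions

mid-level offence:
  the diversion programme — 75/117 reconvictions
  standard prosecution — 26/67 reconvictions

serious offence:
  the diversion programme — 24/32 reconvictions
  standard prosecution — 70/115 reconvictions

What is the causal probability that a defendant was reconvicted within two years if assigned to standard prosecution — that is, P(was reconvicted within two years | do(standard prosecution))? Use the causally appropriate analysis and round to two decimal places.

0.31

Within every offence seriousness level standard prosecution has the lower rate, yet pooled the diversion programme does — Simpson's reversal.
Offence seriousness is set before the disposition has any effect — it is not caused by the disposition — and it independently drives the outcome. That makes it a confounder, so the causal comparison is within offence seriousness levels.
Standardising standard prosecution to the population offence seriousness mix: 0.398·1/18 + 0.335·26/67 + 0.267·70/115 = 0.315.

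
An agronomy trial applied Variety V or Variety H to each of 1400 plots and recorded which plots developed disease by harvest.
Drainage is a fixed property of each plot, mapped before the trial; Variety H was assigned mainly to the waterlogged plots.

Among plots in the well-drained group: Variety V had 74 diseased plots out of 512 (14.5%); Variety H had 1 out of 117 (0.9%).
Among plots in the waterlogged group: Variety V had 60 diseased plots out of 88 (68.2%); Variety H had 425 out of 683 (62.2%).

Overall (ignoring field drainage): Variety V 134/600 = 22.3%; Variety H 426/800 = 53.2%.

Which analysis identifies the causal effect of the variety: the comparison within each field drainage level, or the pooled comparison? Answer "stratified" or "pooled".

Since field drainage is a pre-existing factor (not a product of the variety) and it affects the outcome on its own, it is a confounder. The stratified rates, not the pooled rate, identify the causal effect.
Within each level — well-drained: 14.5% vs 0.9%; waterlogged: 68.2% vs 62.2% — Variety H is lower every time.

stratified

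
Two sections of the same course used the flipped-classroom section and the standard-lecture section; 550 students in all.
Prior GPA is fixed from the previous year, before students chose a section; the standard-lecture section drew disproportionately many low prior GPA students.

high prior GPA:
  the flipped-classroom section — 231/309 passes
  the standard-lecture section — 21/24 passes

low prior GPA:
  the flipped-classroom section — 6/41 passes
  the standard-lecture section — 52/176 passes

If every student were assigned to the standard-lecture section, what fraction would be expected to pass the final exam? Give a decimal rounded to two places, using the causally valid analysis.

The imbalance in prior GPA band arose from how students were allocated, not from anything the teaching method did; and prior GPA band independently affects the outcome. The pooled gap is confounded — condition on prior GPA band.
Standardising the standard-lecture section to the population prior GPA band mix: 0.605·21/24 + 0.395·52/176 = 0.646.

0.65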